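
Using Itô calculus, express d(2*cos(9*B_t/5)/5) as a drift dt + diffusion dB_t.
d(2*cos(9*B_t/5)/5) = (-81*cos(9*B_t/5)/125) dt + (-18*sin(9*B_t/5)/25) dB_t

Itô's formula for f(B_t) gives d f(B_t) = f'(B_t) dB_t + (1/2) f''(B_t) dt. Compute derivatives of f(x) = 2*cos(9*x/5)/5:
  f'(x)  = -18*sin(9*x/5)/25
  f''(x) = -162*cos(9*x/5)/125
Substitute x = B_t and multiply the f'' term by 1/2:
  drift     = (1/2) * (-162*cos(9*x/5)/125) evaluated at B_t = -81*cos(9*B_t/5)/125
  diffusion = (-18*sin(9*x/5)/25) evaluated at B_t = -18*sin(9*B_t/5)/25
Therefore d(2*cos(9*B_t/5)/5) = (-81*cos(9*B_t/5)/125) dt + (-18*sin(9*B_t/5)/25) dB_t.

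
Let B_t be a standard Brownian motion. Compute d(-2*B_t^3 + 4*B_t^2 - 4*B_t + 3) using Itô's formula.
d(-2*B_t^3 + 4*B_t^2 - 4*B_t + 3) = (4 - 6*B_t) dt + (-6*B_t^2 + 8*B_t - 4) dB_t

Itô's formula for f(B_t) gives d f(B_t) = f'(B_t) dB_t + (1/2) f''(B_t) dt. Compute derivatives of f(x) = -2*x^3 + 4*x^2 - 4*x + 3:
  f'(x)  = -6*x^2 + 8*x - 4
  f''(x) = 8 - 12*x
Substitute x = B_t and multiply the f'' term by 1/2:
  drift     = (1/2) * (8 - 12*x) evaluated at B_t = 4 - 6*B_t
  diffusion = (-6*x^2 + 8*x - 4) evaluated at B_t = -6*B_t^2 + 8*B_t - 4
Therefore d(-2*B_t^3 + 4*B_t^2 - 4*B_t + 3) = (4 - 6*B_t) dt + (-6*B_t^2 + 8*B_t - 4) dB_t.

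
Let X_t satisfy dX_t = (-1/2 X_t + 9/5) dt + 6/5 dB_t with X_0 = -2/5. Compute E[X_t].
E[X_t] = 18/5 - 4*exp(-t/2)

Taking expectations and using E[dB_t] = 0, the mean m(t) = E[X_t] satisfies the ODE m'(t) = a m(t) + b with m(0) = x_0. With a = -1/2, b = 9/5, x_0 = -2/5, the solution is
  m(t) = x_0 * exp(a t) + (b/a) * (exp(a t) - 1)
       = (-2/5) * exp((-1/2) t) + ((9/5)/(-1/2)) * (exp((-1/2) t) - 1)
       = 18/5 - 4*exp(-t/2).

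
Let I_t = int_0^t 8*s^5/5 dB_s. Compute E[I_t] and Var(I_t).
E[I_t] = 0; Var(I_t) = 64*t^11/275

The Itô integral of a deterministic integrand f(s) has mean 0 because each increment f(s) * (B_{s+ds} - B_s) has mean 0. By the Itô isometry:
  Var( int_0^t f(s) dB_s ) = E[ (int_0^t f(s) dB_s)^2 ] = int_0^t f(s)^2 ds.
Here f(s) = 8*s^5/5, so f(s)^2 = 64*s^10/25. Integrate:
  int_0^t (64*s^10/25) ds = 64*t^11/275.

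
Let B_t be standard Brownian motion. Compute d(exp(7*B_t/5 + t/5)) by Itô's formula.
d(exp(7*B_t/5 + t/5)) = (59*exp(7*B_t/5 + t/5)/50) dt + (7*exp(7*B_t/5 + t/5)/5) dB_t

Itô's formula for f(t, x): d f(t, B_t) = (f_t + (1/2) f_xx) dt + f_x dB_t. Compute partials of f(t, x) = exp(t/5 + 7*x/5):
  f_t(t,x)  = exp(t/5 + 7*x/5)/5
  f_x(t,x)  = 7*exp(t/5 + 7*x/5)/5
  f_xx(t,x) = 49*exp(t/5 + 7*x/5)/25
Assemble drift = f_t + (1/2) f_xx = 59*exp(t/5 + 7*x/5)/50 and diffusion = f_x = 7*exp(t/5 + 7*x/5)/5. Substituting x = B_t:
  d(exp(7*B_t/5 + t/5)) = (59*exp(7*B_t/5 + t/5)/50) dt + (7*exp(7*B_t/5 + t/5)/5) dB_t.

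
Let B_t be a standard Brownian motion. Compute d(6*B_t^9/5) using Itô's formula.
d(6*B_t^9/5) = (216*B_t^7/5) dt + (54*B_t^8/5) dB_t

Itô's formula for f(B_t) gives d f(B_t) = f'(B_t) dB_t + (1/2) f''(B_t) dt. Compute derivatives of f(x) = 6*x^9/5:
  f'(x)  = 54*x^8/5
  f''(x) = 432*x^7/5
Substitute x = B_t and multiply the f'' term by 1/2:
  drift     = (1/2) * (432*x^7/5) evaluated at B_t = 216*B_t^7/5
  diffusion = (54*x^8/5) evaluated at B_t = 54*B_t^8/5
Therefore d(6*B_t^9/5) = (216*B_t^7/5) dt + (54*B_t^8/5) dB_t.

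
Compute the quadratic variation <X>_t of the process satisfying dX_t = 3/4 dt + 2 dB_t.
<X>_t = 4*t

For an Itô process dX_t = a(t) dt + b(t) dB_t, the quadratic variation is <X>_t = int_0^t b(s)^2 ds (the drift term does not contribute). Here b(s) = 2, so
  b(s)^2 = 4.
Integrating from 0 to t:
  <X>_t = int_0^t (4) ds = 4*t.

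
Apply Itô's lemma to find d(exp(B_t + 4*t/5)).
d(exp(B_t + 4*t/5)) = (13*exp(B_t + 4*t/5)/10) dt + (exp(B_t + 4*t/5)) dB_t

Itô's formula for f(t, x): d f(t, B_t) = (f_t + (1/2) f_xx) dt + f_x dB_t. Compute partials of f(t, x) = exp(4*t/5 + x):
  f_t(t,x)  = 4*exp(4*t/5 + x)/5
  f_x(t,x)  = exp(4*t/5 + x)
  f_xx(t,x) = exp(4*t/5 + x)
Assemble drift = f_t + (1/2) f_xx = 13*exp(4*t/5 + x)/10 and diffusion = f_x = exp(4*t/5 + x). Substituting x = B_t:
  d(exp(B_t + 4*t/5)) = (13*exp(B_t + 4*t/5)/10) dt + (exp(B_t + 4*t/5)) dB_t.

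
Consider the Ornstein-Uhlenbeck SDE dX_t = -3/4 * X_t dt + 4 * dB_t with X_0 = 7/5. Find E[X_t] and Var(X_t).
E[X_t] = 7*exp(-3*t/4)/5; Var(X_t) = 32/3 - 32*exp(-3*t/2)/3

The OU SDE dX = -theta X dt + sigma dB admits the integrating factor exp(theta t): d(exp(theta t) X_t) = sigma exp(theta t) dB_t. Integrating from 0 to t:
  X_t = x_0 * exp(-theta t) + sigma * int_0^t exp(-theta (t-s)) dB_s.
The Itô integral has mean 0 and (by the Itô isometry) variance sigma^2 * int_0^t exp(-2 theta (t - s)) ds = sigma^2 * (1 - exp(-2 theta t)) / (2 theta).
With theta = 3/4, sigma = 4, x_0 = 7/5:
  E[X_t] = 7/5 * exp(-3/4 t) = 7*exp(-3*t/4)/5
  Var(X_t) = (4)^2 * (1 - exp(-2*3/4 t)) / (2 * 3/4) = 32/3 - 32*exp(-3*t/2)/3.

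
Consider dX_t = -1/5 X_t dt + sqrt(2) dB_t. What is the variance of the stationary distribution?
lim Var(X_t) = 5

The OU SDE dX = -theta X dt + sigma dB admits the integrating factor exp(theta t): d(exp(theta t) X_t) = sigma exp(theta t) dB_t. Integrating from 0 to t gives X_t = x_0 * exp(-theta t) + sigma * int_0^t exp(-theta (t-s)) dB_s for any initial x_0. The Itô integral has variance (by the Itô isometry) sigma^2 * int_0^t exp(-2 theta (t - s)) ds = sigma^2 * (1 - exp(-2 theta t)) / (2 theta), independent of x_0.
With theta = 1/5, sigma = sqrt(2):
  Var(X_t) = (sqrt(2))^2 * (1 - exp(-2*1/5 t)) / (2 * 1/5) = 5 - 5*exp(-2*t/5).
As t -> infinity, exp(-2*1/5 t) -> 0, so the stationary variance is sigma^2 / (2 theta) = 5.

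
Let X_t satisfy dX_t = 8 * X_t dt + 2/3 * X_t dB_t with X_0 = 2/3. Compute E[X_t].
E[X_t] = 2*exp(8*t)/3

For GBM dX = mu X dt + sigma X dB with X_0 = x_0, apply Itô to Y = log X: dY = (mu - sigma^2/2) dt + sigma dB, so Y_t = log(x_0) + (mu - sigma^2/2) t + sigma B_t and hence X_t = x_0 * exp((mu - sigma^2/2) t + sigma B_t).
With mu = 8, sigma = 2/3, x_0 = 2/3, this gives:
  X_t = 2/3 * exp((70/9) * t + (2/3) * B_t).
Since sigma*B_t ~ Normal(0, sigma^2 t), E[exp(sigma*B_t)] = exp(sigma^2 t / 2); so E[X_t] = x_0 * exp((mu - sigma^2/2) t) * exp(sigma^2 t / 2) = x_0 * exp(mu t) = 2*exp(8*t)/3.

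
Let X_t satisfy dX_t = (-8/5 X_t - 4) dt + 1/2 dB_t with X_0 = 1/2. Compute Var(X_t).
Var(X_t) = 5/64 - 5*exp(-16*t/5)/64

The variance V(t) = Var(X_t) satisfies V'(t) = 2 a V(t) + c^2 with V(0) = 0 (drift coefficient is linear in X, diffusion is constant). With a = -8/5, c = 1/2, the solution is
  V(t) = (c^2 / (2 a)) * (exp(2 a t) - 1)
       = ((1/2)^2 / (2*(-8/5))) * (exp((-16/5) t) - 1)
       = 5/64 - 5*exp(-16*t/5)/64.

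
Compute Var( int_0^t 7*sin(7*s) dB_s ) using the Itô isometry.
Var = 49*t/2 - 7*sin(14*t)/4

The Itô integral of a deterministic integrand f(s) has mean 0 because each increment f(s) * (B_{s+ds} - B_s) has mean 0. By the Itô isometry:
  Var( int_0^t f(s) dB_s ) = E[ (int_0^t f(s) dB_s)^2 ] = int_0^t f(s)^2 ds.
Here f(s) = 7*sin(7*s), so f(s)^2 = 49*sin(7*s)^2. Integrate:
  int_0^t (49*sin(7*s)^2) ds = 49*t/2 - 7*sin(14*t)/4.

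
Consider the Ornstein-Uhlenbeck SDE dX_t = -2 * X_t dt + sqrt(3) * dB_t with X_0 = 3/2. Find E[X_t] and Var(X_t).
E[X_t] = 3*exp(-2*t)/2; Var(X_t) = 3/4 - 3*exp(-4*t)/4

The OU SDE dX = -theta X dt + sigma dB admits the integrating factor exp(theta t): d(exp(theta t) X_t) = sigma exp(theta t) dB_t. Integrating from 0 to t:
  X_t = x_0 * exp(-theta t) + sigma * int_0^t exp(-theta (t-s)) dB_s.
The Itô integral has mean 0 and (by the Itô isometry) variance sigma^2 * int_0^t exp(-2 theta (t - s)) ds = sigma^2 * (1 - exp(-2 theta t)) / (2 theta).
With theta = 2, sigma = sqrt(3), x_0 = 3/2:
  E[X_t] = 3/2 * exp(-2 t) = 3*exp(-2*t)/2
  Var(X_t) = (sqrt(3))^2 * (1 - exp(-2*2 t)) / (2 * 2) = 3/4 - 3*exp(-4*t)/4.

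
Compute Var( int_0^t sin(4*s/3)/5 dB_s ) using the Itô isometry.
Var = t/50 - 3*sin(4*t/3)*cos(4*t/3)/200

The Itô integral of a deterministic integrand f(s) has mean 0 because each increment f(s) * (B_{s+ds} - B_s) has mean 0. By the Itô isometry:
  Var( int_0^t f(s) dB_s ) = E[ (int_0^t f(s) dB_s)^2 ] = int_0^t f(s)^2 ds.
Here f(s) = sin(4*s/3)/5, so f(s)^2 = sin(4*s/3)^2/25. Integrate:
  int_0^t (sin(4*s/3)^2/25) ds = t/50 - 3*sin(4*t/3)*cos(4*t/3)/200.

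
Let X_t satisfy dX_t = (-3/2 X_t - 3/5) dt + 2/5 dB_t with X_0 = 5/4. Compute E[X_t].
E[X_t] = -2/5 + 33*exp(-3*t/2)/20

Taking expectations and using E[dB_t] = 0, the mean m(t) = E[X_t] satisfies the ODE m'(t) = a m(t) + b with m(0) = x_0. With a = -3/2, b = -3/5, x_0 = 5/4, the solution is
  m(t) = x_0 * exp(a t) + (b/a) * (exp(a t) - 1)
       = (5/4) * exp((-3/2) t) + ((-3/5)/(-3/2)) * (exp((-3/2) t) - 1)
       = -2/5 + 33*exp(-3*t/2)/20.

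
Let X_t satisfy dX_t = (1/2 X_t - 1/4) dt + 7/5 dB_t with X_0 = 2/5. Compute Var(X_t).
Var(X_t) = 49*exp(t)/25 - 49/25

The variance V(t) = Var(X_t) satisfies V'(t) = 2 a V(t) + c^2 with V(0) = 0 (drift coefficient is linear in X, diffusion is constant). With a = 1/2, c = 7/5, the solution is
  V(t) = (c^2 / (2 a)) * (exp(2 a t) - 1)
       = ((7/5)^2 / (2*(1/2))) * (exp(1 t) - 1)
       = 49*exp(t)/25 - 49/25.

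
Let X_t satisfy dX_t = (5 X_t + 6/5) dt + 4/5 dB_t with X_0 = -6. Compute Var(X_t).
Var(X_t) = 8*exp(10*t)/125 - 8/125

The variance V(t) = Var(X_t) satisfies V'(t) = 2 a V(t) + c^2 with V(0) = 0 (drift coefficient is linear in X, diffusion is constant). With a = 5, c = 4/5, the solution is
  V(t) = (c^2 / (2 a)) * (exp(2 a t) - 1)
       = ((4/5)^2 / (2*5)) * (exp(10 t) - 1)
       = 8*exp(10*t)/125 - 8/125.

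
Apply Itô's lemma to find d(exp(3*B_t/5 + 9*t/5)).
d(exp(3*B_t/5 + 9*t/5)) = (99*exp(3*B_t/5 + 9*t/5)/50) dt + (3*exp(3*B_t/5 + 9*t/5)/5) dB_t

Itô's formula for f(t, x): d f(t, B_t) = (f_t + (1/2) f_xx) dt + f_x dB_t. Compute partials of f(t, x) = exp(9*t/5 + 3*x/5):
  f_t(t,x)  = 9*exp(9*t/5 + 3*x/5)/5
  f_x(t,x)  = 3*exp(9*t/5 + 3*x/5)/5
  f_xx(t,x) = 9*exp(9*t/5 + 3*x/5)/25
Assemble drift = f_t + (1/2) f_xx = 99*exp(9*t/5 + 3*x/5)/50 and diffusion = f_x = 3*exp(9*t/5 + 3*x/5)/5. Substituting x = B_t:
  d(exp(3*B_t/5 + 9*t/5)) = (99*exp(3*B_t/5 + 9*t/5)/50) dt + (3*exp(3*B_t/5 + 9*t/5)/5) dB_t.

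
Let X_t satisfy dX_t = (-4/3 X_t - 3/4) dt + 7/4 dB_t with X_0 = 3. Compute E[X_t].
E[X_t] = -9/16 + 57*exp(-4*t/3)/16

Taking expectations and using E[dB_t] = 0, the mean m(t) = E[X_t] satisfies the ODE m'(t) = a m(t) + b with m(0) = x_0. With a = -4/3, b = -3/4, x_0 = 3, the solution is
  m(t) = x_0 * exp(a t) + (b/a) * (exp(a t) - 1)
       = 3 * exp((-4/3) t) + ((-3/4)/(-4/3)) * (exp((-4/3) t) - 1)
       = -9/16 + 57*exp(-4*t/3)/16.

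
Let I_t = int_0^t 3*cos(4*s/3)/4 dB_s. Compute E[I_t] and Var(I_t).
E[I_t] = 0; Var(I_t) = 9*t/32 + 27*sin(4*t/3)*cos(4*t/3)/128

The Itô integral of a deterministic integrand f(s) has mean 0 because each increment f(s) * (B_{s+ds} - B_s) has mean 0. By the Itô isometry:
  Var( int_0^t f(s) dB_s ) = E[ (int_0^t f(s) dB_s)^2 ] = int_0^t f(s)^2 ds.
Here f(s) = 3*cos(4*s/3)/4, so f(s)^2 = 9*cos(4*s/3)^2/16. Integrate:
  int_0^t (9*cos(4*s/3)^2/16) ds = 9*t/32 + 27*sin(4*t/3)*cos(4*t/3)/128.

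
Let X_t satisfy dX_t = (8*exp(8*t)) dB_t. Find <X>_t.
<X>_t = 4*exp(16*t) - 4

For an Itô process dX_t = a(t) dt + b(t) dB_t, the quadratic variation is <X>_t = int_0^t b(s)^2 ds (the drift term does not contribute). Here b(s) = 8*exp(8*s), so
  b(s)^2 = 64*exp(16*s).
Integrating from 0 to t:
  <X>_t = int_0^t (64*exp(16*s)) ds = 4*exp(16*t) - 4.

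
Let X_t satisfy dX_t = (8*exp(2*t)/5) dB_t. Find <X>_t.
<X>_t = 16*exp(4*t)/25 - 16/25

For an Itô process dX_t = a(t) dt + b(t) dB_t, the quadratic variation is <X>_t = int_0^t b(s)^2 ds (the drift term does not contribute). Here b(s) = 8*exp(2*s)/5, so
  b(s)^2 = 64*exp(4*s)/25.
Integrating from 0 to t:
  <X>_t = int_0^t (64*exp(4*s)/25) ds = 16*exp(4*t)/25 - 16/25.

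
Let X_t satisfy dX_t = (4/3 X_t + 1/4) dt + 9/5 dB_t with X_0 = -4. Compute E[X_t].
E[X_t] = -61*exp(4*t/3)/16 - 3/16

Taking expectations and using E[dB_t] = 0, the mean m(t) = E[X_t] satisfies the ODE m'(t) = a m(t) + b with m(0) = x_0. With a = 4/3, b = 1/4, x_0 = -4, the solution is
  m(t) = x_0 * exp(a t) + (b/a) * (exp(a t) - 1)
       = (-4) * exp((4/3) t) + ((1/4)/(4/3)) * (exp((4/3) t) - 1)
       = -61*exp(4*t/3)/16 - 3/16.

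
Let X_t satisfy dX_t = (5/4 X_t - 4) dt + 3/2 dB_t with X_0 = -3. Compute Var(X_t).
Var(X_t) = 9*exp(5*t/2)/10 - 9/10

The variance V(t) = Var(X_t) satisfies V'(t) = 2 a V(t) + c^2 with V(0) = 0 (drift coefficient is linear in X, diffusion is constant). With a = 5/4, c = 3/2, the solution is
  V(t) = (c^2 / (2 a)) * (exp(2 a t) - 1)
       = ((3/2)^2 / (2*(5/4))) * (exp((5/2) t) - 1)
       = 9*exp(5*t/2)/10 - 9/10.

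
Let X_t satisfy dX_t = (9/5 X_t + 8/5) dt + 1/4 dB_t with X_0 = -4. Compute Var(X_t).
Var(X_t) = 5*exp(18*t/5)/288 - 5/288

The variance V(t) = Var(X_t) satisfies V'(t) = 2 a V(t) + c^2 with V(0) = 0 (drift coefficient is linear in X, diffusion is constant). With a = 9/5, c = 1/4, the solution is
  V(t) = (c^2 / (2 a)) * (exp(2 a t) - 1)
       = ((1/4)^2 / (2*(9/5))) * (exp((18/5) t) - 1)
       = 5*exp(18*t/5)/288 - 5/288.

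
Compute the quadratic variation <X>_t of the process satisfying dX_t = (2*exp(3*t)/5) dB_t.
<X>_t = 2*exp(6*t)/75 - 2/75

For an Itô process dX_t = a(t) dt + b(t) dB_t, the quadratic variation is <X>_t = int_0^t b(s)^2 ds (the drift term does not contribute). Here b(s) = 2*exp(3*s)/5, so
  b(s)^2 = 4*exp(6*s)/25.
Integrating from 0 to t:
  <X>_t = int_0^t (4*exp(6*s)/25) ds = 2*exp(6*t)/75 - 2/75.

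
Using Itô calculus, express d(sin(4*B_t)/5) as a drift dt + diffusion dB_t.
d(sin(4*B_t)/5) = (-8*sin(4*B_t)/5) dt + (4*cos(4*B_t)/5) dB_t

Itô's formula for f(B_t) gives d f(B_t) = f'(B_t) dB_t + (1/2) f''(B_t) dt. Compute derivatives of f(x) = sin(4*x)/5:
  f'(x)  = 4*cos(4*x)/5
  f''(x) = -16*sin(4*x)/5
Substitute x = B_t and multiply the f'' term by 1/2:
  drift     = (1/2) * (-16*sin(4*x)/5) evaluated at B_t = -8*sin(4*B_t)/5
  diffusion = (4*cos(4*x)/5) evaluated at B_t = 4*cos(4*B_t)/5
Therefore d(sin(4*B_t)/5) = (-8*sin(4*B_t)/5) dt + (4*cos(4*B_t)/5) dB_t.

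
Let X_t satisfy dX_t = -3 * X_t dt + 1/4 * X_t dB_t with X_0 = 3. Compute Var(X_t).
Var(X_t) = (9*exp(t/16) - 9)*exp(-6*t)

For GBM dX = mu X dt + sigma X dB with X_0 = x_0, apply Itô to Y = log X: dY = (mu - sigma^2/2) dt + sigma dB, so Y_t = log(x_0) + (mu - sigma^2/2) t + sigma B_t and hence X_t = x_0 * exp((mu - sigma^2/2) t + sigma B_t).
With mu = -3, sigma = 1/4, x_0 = 3, this gives:
  X_t = 3 * exp((-97/32) * t + (1/4) * B_t).
Since sigma*B_t ~ Normal(0, sigma^2 t), E[exp(sigma*B_t)] = exp(sigma^2 t / 2); so E[X_t] = x_0 * exp((mu - sigma^2/2) t) * exp(sigma^2 t / 2) = x_0 * exp(mu t) = 3*exp(-3*t).
Var(X_t) = E[X_t^2] - (E[X_t])^2 = x_0^2 * exp(2 mu t) * (exp(sigma^2 t) - 1) = (9*exp(t/16) - 9)*exp(-6*t).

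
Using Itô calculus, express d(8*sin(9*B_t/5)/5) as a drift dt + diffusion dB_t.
d(8*sin(9*B_t/5)/5) = (-324*sin(9*B_t/5)/125) dt + (72*cos(9*B_t/5)/25) dB_t

Itô's formula for f(B_t) gives d f(B_t) = f'(B_t) dB_t + (1/2) f''(B_t) dt. Compute derivatives of f(x) = 8*sin(9*x/5)/5:
  f'(x)  = 72*cos(9*x/5)/25
  f''(x) = -648*sin(9*x/5)/125
Substitute x = B_t and multiply the f'' term by 1/2:
  drift     = (1/2) * (-648*sin(9*x/5)/125) evaluated at B_t = -324*sin(9*B_t/5)/125
  diffusion = (72*cos(9*x/5)/25) evaluated at B_t = 72*cos(9*B_t/5)/25
Therefore d(8*sin(9*B_t/5)/5) = (-324*sin(9*B_t/5)/125) dt + (72*cos(9*B_t/5)/25) dB_t.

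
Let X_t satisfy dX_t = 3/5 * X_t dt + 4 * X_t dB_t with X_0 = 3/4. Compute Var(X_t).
Var(X_t) = 9*(exp(16*t) - 1)*exp(6*t/5)/16

For GBM dX = mu X dt + sigma X dB with X_0 = x_0, apply Itô to Y = log X: dY = (mu - sigma^2/2) dt + sigma dB, so Y_t = log(x_0) + (mu - sigma^2/2) t + sigma B_t and hence X_t = x_0 * exp((mu - sigma^2/2) t + sigma B_t).
With mu = 3/5, sigma = 4, x_0 = 3/4, this gives:
  X_t = 3/4 * exp((-37/5) * t + (4) * B_t).
Since sigma*B_t ~ Normal(0, sigma^2 t), E[exp(sigma*B_t)] = exp(sigma^2 t / 2); so E[X_t] = x_0 * exp((mu - sigma^2/2) t) * exp(sigma^2 t / 2) = x_0 * exp(mu t) = 3*exp(3*t/5)/4.
Var(X_t) = E[X_t^2] - (E[X_t])^2 = x_0^2 * exp(2 mu t) * (exp(sigma^2 t) - 1) = 9*(exp(16*t) - 1)*exp(6*t/5)/16.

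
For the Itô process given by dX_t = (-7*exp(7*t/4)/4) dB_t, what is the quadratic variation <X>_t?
<X>_t = 7*exp(7*t/2)/8 - 7/8

For an Itô process dX_t = a(t) dt + b(t) dB_t, the quadratic variation is <X>_t = int_0^t b(s)^2 ds (the drift term does not contribute). Here b(s) = -7*exp(7*s/4)/4, so
  b(s)^2 = 49*exp(7*s/2)/16.
Integrating from 0 to t:
  <X>_t = int_0^t (49*exp(7*s/2)/16) ds = 7*exp(7*t/2)/8 - 7/8.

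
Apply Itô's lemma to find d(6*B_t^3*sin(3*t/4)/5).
d(6*B_t^3*sin(3*t/4)/5) = (9*B_t*(B_t^2*cos(3*t/4) + 4*sin(3*t/4))/10) dt + (18*B_t^2*sin(3*t/4)/5) dB_t

Itô's formula for f(t, x): d f(t, B_t) = (f_t + (1/2) f_xx) dt + f_x dB_t. Compute partials of f(t, x) = 6*x^3*sin(3*t/4)/5:
  f_t(t,x)  = 9*x^3*cos(3*t/4)/10
  f_x(t,x)  = 18*x^2*sin(3*t/4)/5
  f_xx(t,x) = 36*x*sin(3*t/4)/5
Assemble drift = f_t + (1/2) f_xx = 9*x*(x^2*cos(3*t/4) + 4*sin(3*t/4))/10 and diffusion = f_x = 18*x^2*sin(3*t/4)/5. Substituting x = B_t:
  d(6*B_t^3*sin(3*t/4)/5) = (9*B_t*(B_t^2*cos(3*t/4) + 4*sin(3*t/4))/10) dt + (18*B_t^2*sin(3*t/4)/5) dB_t.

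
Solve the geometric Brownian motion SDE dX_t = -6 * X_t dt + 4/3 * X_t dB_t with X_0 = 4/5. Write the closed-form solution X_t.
X_t = 4/5 * exp((-62/9) * t + (4/3) * B_t)

For GBM dX = mu X dt + sigma X dB with X_0 = x_0, apply Itô to Y = log X: dY = (mu - sigma^2/2) dt + sigma dB, so Y_t = log(x_0) + (mu - sigma^2/2) t + sigma B_t and hence X_t = x_0 * exp((mu - sigma^2/2) t + sigma B_t).
With mu = -6, sigma = 4/3, x_0 = 4/5, this gives:
  X_t = 4/5 * exp((-62/9) * t + (4/3) * B_t).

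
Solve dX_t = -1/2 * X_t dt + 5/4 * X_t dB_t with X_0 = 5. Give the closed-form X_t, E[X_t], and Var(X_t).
X_t = 5 * exp((-41/32) t + (5/4) B_t); E[X_t] = 5*exp(-t/2); Var(X_t) = (25*exp(25*t/16) - 25)*exp(-t)

For GBM dX = mu X dt + sigma X dB with X_0 = x_0, apply Itô to Y = log X: dY = (mu - sigma^2/2) dt + sigma dB, so Y_t = log(x_0) + (mu - sigma^2/2) t + sigma B_t and hence X_t = x_0 * exp((mu - sigma^2/2) t + sigma B_t).
With mu = -1/2, sigma = 5/4, x_0 = 5, this gives:
  X_t = 5 * exp((-41/32) * t + (5/4) * B_t).
Since sigma*B_t ~ Normal(0, sigma^2 t), E[exp(sigma*B_t)] = exp(sigma^2 t / 2); so E[X_t] = x_0 * exp((mu - sigma^2/2) t) * exp(sigma^2 t / 2) = x_0 * exp(mu t) = 5*exp(-t/2).
Var(X_t) = E[X_t^2] - (E[X_t])^2 = x_0^2 * exp(2 mu t) * (exp(sigma^2 t) - 1) = (25*exp(25*t/16) - 25)*exp(-t).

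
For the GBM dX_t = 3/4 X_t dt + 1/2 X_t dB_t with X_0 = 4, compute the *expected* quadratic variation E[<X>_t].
E[<X>_t] = 16*exp(7*t/4)/7 - 16/7

<X>_t = int_0^t ((1/2) * X_s)^2 ds. Taking expectation inside the integral: E[<X>_t] = (1/2)^2 * int_0^t E[X_s^2] ds. For GBM, E[X_s^2] = x_0^2 * exp((2 mu + sigma^2) s). Integrating:
  E[<X>_t] = (1/2)^2 * 4^2 * (exp((2*(3/4) + (1/2)^2) t) - 1) / (2*(3/4) + (1/2)^2)
           = (1/2)^2 * 4^2 * (exp((7/4) t) - 1) / (7/4) = 16*exp(7*t/4)/7 - 16/7.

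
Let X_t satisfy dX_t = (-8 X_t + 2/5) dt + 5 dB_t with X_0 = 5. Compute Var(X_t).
Var(X_t) = 25/16 - 25*exp(-16*t)/16

The variance V(t) = Var(X_t) satisfies V'(t) = 2 a V(t) + c^2 with V(0) = 0 (drift coefficient is linear in X, diffusion is constant). With a = -8, c = 5, the solution is
  V(t) = (c^2 / (2 a)) * (exp(2 a t) - 1)
       = (5^2 / (2*(-8))) * (exp((-16) t) - 1)
       = 25/16 - 25*exp(-16*t)/16.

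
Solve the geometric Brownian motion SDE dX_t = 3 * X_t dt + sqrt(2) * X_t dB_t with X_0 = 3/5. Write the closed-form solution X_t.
X_t = 3/5 * exp((2) * t + (sqrt(2)) * B_t)

For GBM dX = mu X dt + sigma X dB with X_0 = x_0, apply Itô to Y = log X: dY = (mu - sigma^2/2) dt + sigma dB, so Y_t = log(x_0) + (mu - sigma^2/2) t + sigma B_t and hence X_t = x_0 * exp((mu - sigma^2/2) t + sigma B_t).
With mu = 3, sigma = sqrt(2), x_0 = 3/5, this gives:
  X_t = 3/5 * exp((2) * t + (sqrt(2)) * B_t).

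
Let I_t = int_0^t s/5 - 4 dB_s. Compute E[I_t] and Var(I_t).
E[I_t] = 0; Var(I_t) = t*(t^2 - 60*t + 1200)/75

The Itô integral of a deterministic integrand f(s) has mean 0 because each increment f(s) * (B_{s+ds} - B_s) has mean 0. By the Itô isometry:
  Var( int_0^t f(s) dB_s ) = E[ (int_0^t f(s) dB_s)^2 ] = int_0^t f(s)^2 ds.
Here f(s) = s/5 - 4, so f(s)^2 = (s - 20)^2/25. Integrate:
  int_0^t ((s - 20)^2/25) ds = t*(t^2 - 60*t + 1200)/75.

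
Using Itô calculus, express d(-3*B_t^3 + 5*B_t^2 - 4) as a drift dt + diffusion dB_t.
d(-3*B_t^3 + 5*B_t^2 - 4) = (5 - 9*B_t) dt + (B_t*(10 - 9*B_t)) dB_t

Itô's formula for f(B_t) gives d f(B_t) = f'(B_t) dB_t + (1/2) f''(B_t) dt. Compute derivatives of f(x) = -3*x^3 + 5*x^2 - 4:
  f'(x)  = x*(10 - 9*x)
  f''(x) = 10 - 18*x
Substitute x = B_t and multiply the f'' term by 1/2:
  drift     = (1/2) * (10 - 18*x) evaluated at B_t = 5 - 9*B_t
  diffusion = (x*(10 - 9*x)) evaluated at B_t = B_t*(10 - 9*B_t)
Therefore d(-3*B_t^3 + 5*B_t^2 - 4) = (5 - 9*B_t) dt + (B_t*(10 - 9*B_t)) dB_t.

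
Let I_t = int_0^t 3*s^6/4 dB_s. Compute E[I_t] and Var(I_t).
E[I_t] = 0; Var(I_t) = 9*t^13/208

The Itô integral of a deterministic integrand f(s) has mean 0 because each increment f(s) * (B_{s+ds} - B_s) has mean 0. By the Itô isometry:
  Var( int_0^t f(s) dB_s ) = E[ (int_0^t f(s) dB_s)^2 ] = int_0^t f(s)^2 ds.
Here f(s) = 3*s^6/4, so f(s)^2 = 9*s^12/16. Integrate:
  int_0^t (9*s^12/16) ds = 9*t^13/208.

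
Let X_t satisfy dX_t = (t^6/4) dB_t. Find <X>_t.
<X>_t = t^13/208

For an Itô process dX_t = a(t) dt + b(t) dB_t, the quadratic variation is <X>_t = int_0^t b(s)^2 ds (the drift term does not contribute). Here b(s) = s^6/4, so
  b(s)^2 = s^12/16.
Integrating from 0 to t:
  <X>_t = int_0^t (s^12/16) ds = t^13/208.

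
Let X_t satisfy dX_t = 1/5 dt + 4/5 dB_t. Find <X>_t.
<X>_t = 16*t/25

For an Itô process dX_t = a(t) dt + b(t) dB_t, the quadratic variation is <X>_t = int_0^t b(s)^2 ds (the drift term does not contribute). Here b(s) = 4/5, so
  b(s)^2 = 16/25.
Integrating from 0 to t:
  <X>_t = int_0^t (16/25) ds = 16*t/25.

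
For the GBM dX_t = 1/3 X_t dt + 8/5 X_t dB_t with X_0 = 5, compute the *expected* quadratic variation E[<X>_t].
E[<X>_t] = 2400*exp(242*t/75)/121 - 2400/121

<X>_t = int_0^t ((8/5) * X_s)^2 ds. Taking expectation inside the integral: E[<X>_t] = (8/5)^2 * int_0^t E[X_s^2] ds. For GBM, E[X_s^2] = x_0^2 * exp((2 mu + sigma^2) s). Integrating:
  E[<X>_t] = (8/5)^2 * 5^2 * (exp((2*(1/3) + (8/5)^2) t) - 1) / (2*(1/3) + (8/5)^2)
           = (8/5)^2 * 5^2 * (exp((242/75) t) - 1) / (242/75) = 2400*exp(242*t/75)/121 - 2400/121.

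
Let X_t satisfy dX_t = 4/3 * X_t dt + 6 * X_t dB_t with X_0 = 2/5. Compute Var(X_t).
Var(X_t) = 4*(exp(36*t) - 1)*exp(8*t/3)/25

For GBM dX = mu X dt + sigma X dB with X_0 = x_0, apply Itô to Y = log X: dY = (mu - sigma^2/2) dt + sigma dB, so Y_t = log(x_0) + (mu - sigma^2/2) t + sigma B_t and hence X_t = x_0 * exp((mu - sigma^2/2) t + sigma B_t).
With mu = 4/3, sigma = 6, x_0 = 2/5, this gives:
  X_t = 2/5 * exp((-50/3) * t + (6) * B_t).
Since sigma*B_t ~ Normal(0, sigma^2 t), E[exp(sigma*B_t)] = exp(sigma^2 t / 2); so E[X_t] = x_0 * exp((mu - sigma^2/2) t) * exp(sigma^2 t / 2) = x_0 * exp(mu t) = 2*exp(4*t/3)/5.
Var(X_t) = E[X_t^2] - (E[X_t])^2 = x_0^2 * exp(2 mu t) * (exp(sigma^2 t) - 1) = 4*(exp(36*t) - 1)*exp(8*t/3)/25.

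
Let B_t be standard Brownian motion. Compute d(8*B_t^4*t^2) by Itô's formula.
d(8*B_t^4*t^2) = (16*B_t^2*t*(B_t^2 + 3*t)) dt + (32*B_t^3*t^2) dB_t

Itô's formula for f(t, x): d f(t, B_t) = (f_t + (1/2) f_xx) dt + f_x dB_t. Compute partials of f(t, x) = 8*t^2*x^4:
  f_t(t,x)  = 16*t*x^4
  f_x(t,x)  = 32*t^2*x^3
  f_xx(t,x) = 96*t^2*x^2
Assemble drift = f_t + (1/2) f_xx = 16*t*x^2*(3*t + x^2) and diffusion = f_x = 32*t^2*x^3. Substituting x = B_t:
  d(8*B_t^4*t^2) = (16*B_t^2*t*(B_t^2 + 3*t)) dt + (32*B_t^3*t^2) dB_t.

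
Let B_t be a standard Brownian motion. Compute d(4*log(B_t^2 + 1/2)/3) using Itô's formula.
d(4*log(B_t^2 + 1/2)/3) = (8*(1 - 2*B_t^2)/(3*(2*B_t^2 + 1)^2)) dt + (16*B_t/(3*(2*B_t^2 + 1))) dB_t

Itô's formula for f(B_t) gives d f(B_t) = f'(B_t) dB_t + (1/2) f''(B_t) dt. Compute derivatives of f(x) = 4*log(x^2 + 1/2)/3:
  f'(x)  = 16*x/(3*(2*x^2 + 1))
  f''(x) = 16*(1 - 2*x^2)/(3*(2*x^2 + 1)^2)
Substitute x = B_t and multiply the f'' term by 1/2:
  drift     = (1/2) * (16*(1 - 2*x^2)/(3*(2*x^2 + 1)^2)) evaluated at B_t = 8*(1 - 2*B_t^2)/(3*(2*B_t^2 + 1)^2)
  diffusion = (16*x/(3*(2*x^2 + 1))) evaluated at B_t = 16*B_t/(3*(2*B_t^2 + 1))
Therefore d(4*log(B_t^2 + 1/2)/3) = (8*(1 - 2*B_t^2)/(3*(2*B_t^2 + 1)^2)) dt + (16*B_t/(3*(2*B_t^2 + 1))) dB_t.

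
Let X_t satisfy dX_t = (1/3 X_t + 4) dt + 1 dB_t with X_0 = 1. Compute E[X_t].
E[X_t] = 13*exp(t/3) - 12

Taking expectations and using E[dB_t] = 0, the mean m(t) = E[X_t] satisfies the ODE m'(t) = a m(t) + b with m(0) = x_0. With a = 1/3, b = 4, x_0 = 1, the solution is
  m(t) = x_0 * exp(a t) + (b/a) * (exp(a t) - 1)
       = 1 * exp((1/3) t) + (4/(1/3)) * (exp((1/3) t) - 1)
       = 13*exp(t/3) - 12.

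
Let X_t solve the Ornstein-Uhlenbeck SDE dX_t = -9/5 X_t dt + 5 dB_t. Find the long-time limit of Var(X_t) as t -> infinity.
lim Var(X_t) = 125/18

The OU SDE dX = -theta X dt + sigma dB admits the integrating factor exp(theta t): d(exp(theta t) X_t) = sigma exp(theta t) dB_t. Integrating from 0 to t gives X_t = x_0 * exp(-theta t) + sigma * int_0^t exp(-theta (t-s)) dB_s for any initial x_0. The Itô integral has variance (by the Itô isometry) sigma^2 * int_0^t exp(-2 theta (t - s)) ds = sigma^2 * (1 - exp(-2 theta t)) / (2 theta), independent of x_0.
With theta = 9/5, sigma = 5:
  Var(X_t) = (5)^2 * (1 - exp(-2*9/5 t)) / (2 * 9/5) = 125/18 - 125*exp(-18*t/5)/18.
As t -> infinity, exp(-2*9/5 t) -> 0, so the stationary variance is sigma^2 / (2 theta) = 125/18.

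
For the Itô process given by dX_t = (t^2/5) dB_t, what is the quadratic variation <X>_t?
<X>_t = t^5/125

For an Itô process dX_t = a(t) dt + b(t) dB_t, the quadratic variation is <X>_t = int_0^t b(s)^2 ds (the drift term does not contribute). Here b(s) = s^2/5, so
  b(s)^2 = s^4/25.
Integrating from 0 to t:
  <X>_t = int_0^t (s^4/25) ds = t^5/125.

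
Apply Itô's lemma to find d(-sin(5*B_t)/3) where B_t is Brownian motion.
d(-sin(5*B_t)/3) = (25*sin(5*B_t)/6) dt + (-5*cos(5*B_t)/3) dB_t

Itô's formula for f(B_t) gives d f(B_t) = f'(B_t) dB_t + (1/2) f''(B_t) dt. Compute derivatives of f(x) = -sin(5*x)/3:
  f'(x)  = -5*cos(5*x)/3
  f''(x) = 25*sin(5*x)/3
Substitute x = B_t and multiply the f'' term by 1/2:
  drift     = (1/2) * (25*sin(5*x)/3) evaluated at B_t = 25*sin(5*B_t)/6
  diffusion = (-5*cos(5*x)/3) evaluated at B_t = -5*cos(5*B_t)/3
Therefore d(-sin(5*B_t)/3) = (25*sin(5*B_t)/6) dt + (-5*cos(5*B_t)/3) dB_t.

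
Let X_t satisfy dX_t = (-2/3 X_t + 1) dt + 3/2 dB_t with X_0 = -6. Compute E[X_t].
E[X_t] = 3/2 - 15*exp(-2*t/3)/2

Taking expectations and using E[dB_t] = 0, the mean m(t) = E[X_t] satisfies the ODE m'(t) = a m(t) + b with m(0) = x_0. With a = -2/3, b = 1, x_0 = -6, the solution is
  m(t) = x_0 * exp(a t) + (b/a) * (exp(a t) - 1)
       = (-6) * exp((-2/3) t) + (1/(-2/3)) * (exp((-2/3) t) - 1)
       = 3/2 - 15*exp(-2*t/3)/2.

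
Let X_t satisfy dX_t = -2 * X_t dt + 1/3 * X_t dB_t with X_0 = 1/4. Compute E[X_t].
E[X_t] = exp(-2*t)/4

For GBM dX = mu X dt + sigma X dB with X_0 = x_0, apply Itô to Y = log X: dY = (mu - sigma^2/2) dt + sigma dB, so Y_t = log(x_0) + (mu - sigma^2/2) t + sigma B_t and hence X_t = x_0 * exp((mu - sigma^2/2) t + sigma B_t).
With mu = -2, sigma = 1/3, x_0 = 1/4, this gives:
  X_t = 1/4 * exp((-37/18) * t + (1/3) * B_t).
Since sigma*B_t ~ Normal(0, sigma^2 t), E[exp(sigma*B_t)] = exp(sigma^2 t / 2); so E[X_t] = x_0 * exp((mu - sigma^2/2) t) * exp(sigma^2 t / 2) = x_0 * exp(mu t) = exp(-2*t)/4.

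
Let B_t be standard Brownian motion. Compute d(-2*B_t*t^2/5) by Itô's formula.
d(-2*B_t*t^2/5) = (-4*B_t*t/5) dt + (-2*t^2/5) dB_t

Itô's formula for f(t, x): d f(t, B_t) = (f_t + (1/2) f_xx) dt + f_x dB_t. Compute partials of f(t, x) = -2*t^2*x/5:
  f_t(t,x)  = -4*t*x/5
  f_x(t,x)  = -2*t^2/5
  f_xx(t,x) = 0
Assemble drift = f_t + (1/2) f_xx = -4*t*x/5 and diffusion = f_x = -2*t^2/5. Substituting x = B_t:
  d(-2*B_t*t^2/5) = (-4*B_t*t/5) dt + (-2*t^2/5) dB_t.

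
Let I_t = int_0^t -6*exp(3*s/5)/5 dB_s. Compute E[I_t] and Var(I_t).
E[I_t] = 0; Var(I_t) = 6*exp(6*t/5)/5 - 6/5

The Itô integral of a deterministic integrand f(s) has mean 0 because each increment f(s) * (B_{s+ds} - B_s) has mean 0. By the Itô isometry:
  Var( int_0^t f(s) dB_s ) = E[ (int_0^t f(s) dB_s)^2 ] = int_0^t f(s)^2 ds.
Here f(s) = -6*exp(3*s/5)/5, so f(s)^2 = 36*exp(6*s/5)/25. Integrate:
  int_0^t (36*exp(6*s/5)/25) ds = 6*exp(6*t/5)/5 - 6/5.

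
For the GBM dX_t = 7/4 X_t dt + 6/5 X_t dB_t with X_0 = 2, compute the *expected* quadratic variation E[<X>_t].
E[<X>_t] = 288*exp(247*t/50)/247 - 288/247

<X>_t = int_0^t ((6/5) * X_s)^2 ds. Taking expectation inside the integral: E[<X>_t] = (6/5)^2 * int_0^t E[X_s^2] ds. For GBM, E[X_s^2] = x_0^2 * exp((2 mu + sigma^2) s). Integrating:
  E[<X>_t] = (6/5)^2 * 2^2 * (exp((2*(7/4) + (6/5)^2) t) - 1) / (2*(7/4) + (6/5)^2)
           = (6/5)^2 * 2^2 * (exp((247/50) t) - 1) / (247/50) = 288*exp(247*t/50)/247 - 288/247.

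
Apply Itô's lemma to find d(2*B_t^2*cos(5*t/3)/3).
d(2*B_t^2*cos(5*t/3)/3) = (-10*B_t^2*sin(5*t/3)/9 + 2*cos(5*t/3)/3) dt + (4*B_t*cos(5*t/3)/3) dB_t

Itô's formula for f(t, x): d f(t, B_t) = (f_t + (1/2) f_xx) dt + f_x dB_t. Compute partials of f(t, x) = 2*x^2*cos(5*t/3)/3:
  f_t(t,x)  = -10*x^2*sin(5*t/3)/9
  f_x(t,x)  = 4*x*cos(5*t/3)/3
  f_xx(t,x) = 4*cos(5*t/3)/3
Assemble drift = f_t + (1/2) f_xx = -10*x^2*sin(5*t/3)/9 + 2*cos(5*t/3)/3 and diffusion = f_x = 4*x*cos(5*t/3)/3. Substituting x = B_t:
  d(2*B_t^2*cos(5*t/3)/3) = (-10*B_t^2*sin(5*t/3)/9 + 2*cos(5*t/3)/3) dt + (4*B_t*cos(5*t/3)/3) dB_t.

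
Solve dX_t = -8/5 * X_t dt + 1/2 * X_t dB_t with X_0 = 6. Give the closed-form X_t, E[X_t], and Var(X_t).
X_t = 6 * exp((-69/40) t + (1/2) B_t); E[X_t] = 6*exp(-8*t/5); Var(X_t) = (36*exp(t/4) - 36)*exp(-16*t/5)

For GBM dX = mu X dt + sigma X dB with X_0 = x_0, apply Itô to Y = log X: dY = (mu - sigma^2/2) dt + sigma dB, so Y_t = log(x_0) + (mu - sigma^2/2) t + sigma B_t and hence X_t = x_0 * exp((mu - sigma^2/2) t + sigma B_t).
With mu = -8/5, sigma = 1/2, x_0 = 6, this gives:
  X_t = 6 * exp((-69/40) * t + (1/2) * B_t).
Since sigma*B_t ~ Normal(0, sigma^2 t), E[exp(sigma*B_t)] = exp(sigma^2 t / 2); so E[X_t] = x_0 * exp((mu - sigma^2/2) t) * exp(sigma^2 t / 2) = x_0 * exp(mu t) = 6*exp(-8*t/5).
Var(X_t) = E[X_t^2] - (E[X_t])^2 = x_0^2 * exp(2 mu t) * (exp(sigma^2 t) - 1) = (36*exp(t/4) - 36)*exp(-16*t/5).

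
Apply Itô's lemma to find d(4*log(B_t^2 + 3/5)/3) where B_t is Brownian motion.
d(4*log(B_t^2 + 3/5)/3) = (20*(3 - 5*B_t^2)/(3*(5*B_t^2 + 3)^2)) dt + (40*B_t/(3*(5*B_t^2 + 3))) dB_t

Itô's formula for f(B_t) gives d f(B_t) = f'(B_t) dB_t + (1/2) f''(B_t) dt. Compute derivatives of f(x) = 4*log(x^2 + 3/5)/3:
  f'(x)  = 40*x/(3*(5*x^2 + 3))
  f''(x) = 40*(3 - 5*x^2)/(3*(5*x^2 + 3)^2)
Substitute x = B_t and multiply the f'' term by 1/2:
  drift     = (1/2) * (40*(3 - 5*x^2)/(3*(5*x^2 + 3)^2)) evaluated at B_t = 20*(3 - 5*B_t^2)/(3*(5*B_t^2 + 3)^2)
  diffusion = (40*x/(3*(5*x^2 + 3))) evaluated at B_t = 40*B_t/(3*(5*B_t^2 + 3))
Therefore d(4*log(B_t^2 + 3/5)/3) = (20*(3 - 5*B_t^2)/(3*(5*B_t^2 + 3)^2)) dt + (40*B_t/(3*(5*B_t^2 + 3))) dB_t.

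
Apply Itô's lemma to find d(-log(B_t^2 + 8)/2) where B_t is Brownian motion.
d(-log(B_t^2 + 8)/2) = ((B_t^2 - 8)/(2*(B_t^2 + 8)^2)) dt + (-B_t/(B_t^2 + 8)) dB_t

Itô's formula for f(B_t) gives d f(B_t) = f'(B_t) dB_t + (1/2) f''(B_t) dt. Compute derivatives of f(x) = -log(x^2 + 8)/2:
  f'(x)  = -x/(x^2 + 8)
  f''(x) = (x^2 - 8)/(x^2 + 8)^2
Substitute x = B_t and multiply the f'' term by 1/2:
  drift     = (1/2) * ((x^2 - 8)/(x^2 + 8)^2) evaluated at B_t = (B_t^2 - 8)/(2*(B_t^2 + 8)^2)
  diffusion = (-x/(x^2 + 8)) evaluated at B_t = -B_t/(B_t^2 + 8)
Therefore d(-log(B_t^2 + 8)/2) = ((B_t^2 - 8)/(2*(B_t^2 + 8)^2)) dt + (-B_t/(B_t^2 + 8)) dB_t.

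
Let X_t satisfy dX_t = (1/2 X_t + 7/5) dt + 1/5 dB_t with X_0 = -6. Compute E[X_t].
E[X_t] = -16*exp(t/2)/5 - 14/5

Taking expectations and using E[dB_t] = 0, the mean m(t) = E[X_t] satisfies the ODE m'(t) = a m(t) + b with m(0) = x_0. With a = 1/2, b = 7/5, x_0 = -6, the solution is
  m(t) = x_0 * exp(a t) + (b/a) * (exp(a t) - 1)
       = (-6) * exp((1/2) t) + ((7/5)/(1/2)) * (exp((1/2) t) - 1)
       = -16*exp(t/2)/5 - 14/5.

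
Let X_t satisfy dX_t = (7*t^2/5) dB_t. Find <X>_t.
<X>_t = 49*t^5/125

For an Itô process dX_t = a(t) dt + b(t) dB_t, the quadratic variation is <X>_t = int_0^t b(s)^2 ds (the drift term does not contribute). Here b(s) = 7*s^2/5, so
  b(s)^2 = 49*s^4/25.
Integrating from 0 to t:
  <X>_t = int_0^t (49*s^4/25) ds = 49*t^5/125.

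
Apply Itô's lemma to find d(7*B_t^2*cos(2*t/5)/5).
d(7*B_t^2*cos(2*t/5)/5) = (-14*B_t^2*sin(2*t/5)/25 + 7*cos(2*t/5)/5) dt + (14*B_t*cos(2*t/5)/5) dB_t

Itô's formula for f(t, x): d f(t, B_t) = (f_t + (1/2) f_xx) dt + f_x dB_t. Compute partials of f(t, x) = 7*x^2*cos(2*t/5)/5:
  f_t(t,x)  = -14*x^2*sin(2*t/5)/25
  f_x(t,x)  = 14*x*cos(2*t/5)/5
  f_xx(t,x) = 14*cos(2*t/5)/5
Assemble drift = f_t + (1/2) f_xx = -14*x^2*sin(2*t/5)/25 + 7*cos(2*t/5)/5 and diffusion = f_x = 14*x*cos(2*t/5)/5. Substituting x = B_t:
  d(7*B_t^2*cos(2*t/5)/5) = (-14*B_t^2*sin(2*t/5)/25 + 7*cos(2*t/5)/5) dt + (14*B_t*cos(2*t/5)/5) dB_t.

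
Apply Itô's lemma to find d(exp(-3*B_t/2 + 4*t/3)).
d(exp(-3*B_t/2 + 4*t/3)) = (59*exp(-3*B_t/2 + 4*t/3)/24) dt + (-3*exp(-3*B_t/2 + 4*t/3)/2) dB_t

Itô's formula for f(t, x): d f(t, B_t) = (f_t + (1/2) f_xx) dt + f_x dB_t. Compute partials of f(t, x) = exp(4*t/3 - 3*x/2):
  f_t(t,x)  = 4*exp(4*t/3 - 3*x/2)/3
  f_x(t,x)  = -3*exp(4*t/3 - 3*x/2)/2
  f_xx(t,x) = 9*exp(4*t/3 - 3*x/2)/4
Assemble drift = f_t + (1/2) f_xx = 59*exp(4*t/3 - 3*x/2)/24 and diffusion = f_x = -3*exp(4*t/3 - 3*x/2)/2. Substituting x = B_t:
  d(exp(-3*B_t/2 + 4*t/3)) = (59*exp(-3*B_t/2 + 4*t/3)/24) dt + (-3*exp(-3*B_t/2 + 4*t/3)/2) dB_t.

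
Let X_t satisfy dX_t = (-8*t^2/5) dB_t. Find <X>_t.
<X>_t = 64*t^5/125

For an Itô process dX_t = a(t) dt + b(t) dB_t, the quadratic variation is <X>_t = int_0^t b(s)^2 ds (the drift term does not contribute). Here b(s) = -8*s^2/5, so
  b(s)^2 = 64*s^4/25.
Integrating from 0 to t:
  <X>_t = int_0^t (64*s^4/25) ds = 64*t^5/125.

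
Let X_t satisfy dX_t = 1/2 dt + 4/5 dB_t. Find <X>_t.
<X>_t = 16*t/25

For an Itô process dX_t = a(t) dt + b(t) dB_t, the quadratic variation is <X>_t = int_0^t b(s)^2 ds (the drift term does not contribute). Here b(s) = 4/5, so
  b(s)^2 = 16/25.
Integrating from 0 to t:
  <X>_t = int_0^t (16/25) ds = 16*t/25.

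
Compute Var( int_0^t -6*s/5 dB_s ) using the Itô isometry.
Var = 12*t^3/25

The Itô integral of a deterministic integrand f(s) has mean 0 because each increment f(s) * (B_{s+ds} - B_s) has mean 0. By the Itô isometry:
  Var( int_0^t f(s) dB_s ) = E[ (int_0^t f(s) dB_s)^2 ] = int_0^t f(s)^2 ds.
Here f(s) = -6*s/5, so f(s)^2 = 36*s^2/25. Integrate:
  int_0^t (36*s^2/25) ds = 12*t^3/25.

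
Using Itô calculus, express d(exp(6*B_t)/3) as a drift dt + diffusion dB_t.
d(exp(6*B_t)/3) = (6*exp(6*B_t)) dt + (2*exp(6*B_t)) dB_t

Itô's formula for f(B_t) gives d f(B_t) = f'(B_t) dB_t + (1/2) f''(B_t) dt. Compute derivatives of f(x) = exp(6*x)/3:
  f'(x)  = 2*exp(6*x)
  f''(x) = 12*exp(6*x)
Substitute x = B_t and multiply the f'' term by 1/2:
  drift     = (1/2) * (12*exp(6*x)) evaluated at B_t = 6*exp(6*B_t)
  diffusion = (2*exp(6*x)) evaluated at B_t = 2*exp(6*B_t)
Therefore d(exp(6*B_t)/3) = (6*exp(6*B_t)) dt + (2*exp(6*B_t)) dB_t.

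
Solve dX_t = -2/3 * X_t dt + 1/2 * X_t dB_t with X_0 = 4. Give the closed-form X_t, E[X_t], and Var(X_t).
X_t = 4 * exp((-19/24) t + (1/2) B_t); E[X_t] = 4*exp(-2*t/3); Var(X_t) = (16*exp(t/4) - 16)*exp(-4*t/3)

For GBM dX = mu X dt + sigma X dB with X_0 = x_0, apply Itô to Y = log X: dY = (mu - sigma^2/2) dt + sigma dB, so Y_t = log(x_0) + (mu - sigma^2/2) t + sigma B_t and hence X_t = x_0 * exp((mu - sigma^2/2) t + sigma B_t).
With mu = -2/3, sigma = 1/2, x_0 = 4, this gives:
  X_t = 4 * exp((-19/24) * t + (1/2) * B_t).
Since sigma*B_t ~ Normal(0, sigma^2 t), E[exp(sigma*B_t)] = exp(sigma^2 t / 2); so E[X_t] = x_0 * exp((mu - sigma^2/2) t) * exp(sigma^2 t / 2) = x_0 * exp(mu t) = 4*exp(-2*t/3).
Var(X_t) = E[X_t^2] - (E[X_t])^2 = x_0^2 * exp(2 mu t) * (exp(sigma^2 t) - 1) = (16*exp(t/4) - 16)*exp(-4*t/3).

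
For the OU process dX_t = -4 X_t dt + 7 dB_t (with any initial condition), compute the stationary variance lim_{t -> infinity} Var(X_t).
lim Var(X_t) = 49/8

The OU SDE dX = -theta X dt + sigma dB admits the integrating factor exp(theta t): d(exp(theta t) X_t) = sigma exp(theta t) dB_t. Integrating from 0 to t gives X_t = x_0 * exp(-theta t) + sigma * int_0^t exp(-theta (t-s)) dB_s for any initial x_0. The Itô integral has variance (by the Itô isometry) sigma^2 * int_0^t exp(-2 theta (t - s)) ds = sigma^2 * (1 - exp(-2 theta t)) / (2 theta), independent of x_0.
With theta = 4, sigma = 7:
  Var(X_t) = (7)^2 * (1 - exp(-2*4 t)) / (2 * 4) = 49/8 - 49*exp(-8*t)/8.
As t -> infinity, exp(-2*4 t) -> 0, so the stationary variance is sigma^2 / (2 theta) = 49/8.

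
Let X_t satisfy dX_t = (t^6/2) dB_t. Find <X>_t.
<X>_t = t^13/52

For an Itô process dX_t = a(t) dt + b(t) dB_t, the quadratic variation is <X>_t = int_0^t b(s)^2 ds (the drift term does not contribute). Here b(s) = s^6/2, so
  b(s)^2 = s^12/4.
Integrating from 0 to t:
  <X>_t = int_0^t (s^12/4) ds = t^13/52.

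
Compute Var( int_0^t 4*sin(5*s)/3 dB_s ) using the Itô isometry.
Var = 8*t/9 - 4*sin(10*t)/45

The Itô integral of a deterministic integrand f(s) has mean 0 because each increment f(s) * (B_{s+ds} - B_s) has mean 0. By the Itô isometry:
  Var( int_0^t f(s) dB_s ) = E[ (int_0^t f(s) dB_s)^2 ] = int_0^t f(s)^2 ds.
Here f(s) = 4*sin(5*s)/3, so f(s)^2 = 16*sin(5*s)^2/9. Integrate:
  int_0^t (16*sin(5*s)^2/9) ds = 8*t/9 - 4*sin(10*t)/45.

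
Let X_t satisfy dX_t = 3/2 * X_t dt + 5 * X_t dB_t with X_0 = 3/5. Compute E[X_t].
E[X_t] = 3*exp(3*t/2)/5

For GBM dX = mu X dt + sigma X dB with X_0 = x_0, apply Itô to Y = log X: dY = (mu - sigma^2/2) dt + sigma dB, so Y_t = log(x_0) + (mu - sigma^2/2) t + sigma B_t and hence X_t = x_0 * exp((mu - sigma^2/2) t + sigma B_t).
With mu = 3/2, sigma = 5, x_0 = 3/5, this gives:
  X_t = 3/5 * exp((-11) * t + (5) * B_t).
Since sigma*B_t ~ Normal(0, sigma^2 t), E[exp(sigma*B_t)] = exp(sigma^2 t / 2); so E[X_t] = x_0 * exp((mu - sigma^2/2) t) * exp(sigma^2 t / 2) = x_0 * exp(mu t) = 3*exp(3*t/2)/5.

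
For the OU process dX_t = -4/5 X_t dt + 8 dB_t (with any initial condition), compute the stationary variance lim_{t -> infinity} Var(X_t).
lim Var(X_t) = 40

The OU SDE dX = -theta X dt + sigma dB admits the integrating factor exp(theta t): d(exp(theta t) X_t) = sigma exp(theta t) dB_t. Integrating from 0 to t gives X_t = x_0 * exp(-theta t) + sigma * int_0^t exp(-theta (t-s)) dB_s for any initial x_0. The Itô integral has variance (by the Itô isometry) sigma^2 * int_0^t exp(-2 theta (t - s)) ds = sigma^2 * (1 - exp(-2 theta t)) / (2 theta), independent of x_0.
With theta = 4/5, sigma = 8:
  Var(X_t) = (8)^2 * (1 - exp(-2*4/5 t)) / (2 * 4/5) = 40 - 40*exp(-8*t/5).
As t -> infinity, exp(-2*4/5 t) -> 0, so the stationary variance is sigma^2 / (2 theta) = 40.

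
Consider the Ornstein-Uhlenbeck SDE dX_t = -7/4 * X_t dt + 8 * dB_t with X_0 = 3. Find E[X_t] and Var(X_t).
E[X_t] = 3*exp(-7*t/4); Var(X_t) = 128/7 - 128*exp(-7*t/2)/7

The OU SDE dX = -theta X dt + sigma dB admits the integrating factor exp(theta t): d(exp(theta t) X_t) = sigma exp(theta t) dB_t. Integrating from 0 to t:
  X_t = x_0 * exp(-theta t) + sigma * int_0^t exp(-theta (t-s)) dB_s.
The Itô integral has mean 0 and (by the Itô isometry) variance sigma^2 * int_0^t exp(-2 theta (t - s)) ds = sigma^2 * (1 - exp(-2 theta t)) / (2 theta).
With theta = 7/4, sigma = 8, x_0 = 3:
  E[X_t] = 3 * exp(-7/4 t) = 3*exp(-7*t/4)
  Var(X_t) = (8)^2 * (1 - exp(-2*7/4 t)) / (2 * 7/4) = 128/7 - 128*exp(-7*t/2)/7.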